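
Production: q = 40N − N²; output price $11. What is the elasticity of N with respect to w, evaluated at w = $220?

From P·MP_N = w with MP_N = 40 − 2N, labor demand is N(w) = (40 − w/11)/2.
dN/dw = −1/(22) = -1/22.
At w = 220, N = 10, so ε = (dN/dw)·(w/N) = (-1/22)·(220/10) = -1.

ε = -1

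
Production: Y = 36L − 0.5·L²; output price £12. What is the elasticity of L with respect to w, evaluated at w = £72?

ε = -0.2

From P·MP_L = w with MP_L = 36 − L, labor demand is L(w) = 36 − w/12.
dL/dw = −1/(12) = -1/12.
At w = 72, L = 30, so ε = (dL/dw)·(w/L) = (-1/12)·(72/30) = -0.2.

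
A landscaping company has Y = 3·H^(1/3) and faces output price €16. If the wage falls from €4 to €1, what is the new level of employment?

From P·MP_H = w with MP_H = H^(-2/3), the labor demand is H(w) = (16/w)^(3/2).
At w = 4: H = 8. At w = 1: H = 64.

H* = 64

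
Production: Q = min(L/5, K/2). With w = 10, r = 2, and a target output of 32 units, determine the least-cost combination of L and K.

With a fixed-proportions technology, the cost-minimizing bundle uses no slack in either input: L/5 = K/2 = Q.
So L = 5·32 = 160 and K = 2·32 = 64.

L* = 160, K* = 64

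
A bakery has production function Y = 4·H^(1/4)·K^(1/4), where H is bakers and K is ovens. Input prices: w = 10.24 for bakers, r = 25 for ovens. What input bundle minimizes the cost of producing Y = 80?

H* = 625, K* = 256

Cost minimization requires the marginal rate of technical substitution to equal the input-price ratio: MP_H/MP_K = w/r.
Here MP_H/MP_K = (1/4)·(K/H)/(1/4) = (K/H). Setting this equal to 10.24/25 = 0.4096 gives K = 0.4096H.
Substituting into Y = 80: 4·H^(1/4)·(0.4096H)^(1/4) = 80.
Solving, H = 625 and K = 256.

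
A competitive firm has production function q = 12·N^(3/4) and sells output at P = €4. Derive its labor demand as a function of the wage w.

MP_N = (3/4)·12·N^(-1/4) = 9·N^(-1/4).
Setting P·MP_N = w: 36·N^(-1/4) = w.
Solving for N: N^(-1/4) = w/36, so N = (36/w)^(4).

N(w) = 1679616/w^(4)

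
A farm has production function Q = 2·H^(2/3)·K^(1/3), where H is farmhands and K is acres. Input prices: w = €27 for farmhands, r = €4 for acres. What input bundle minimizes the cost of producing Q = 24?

H* = 8, K* = 27

Cost minimization requires the marginal rate of technical substitution to equal the input-price ratio: MP_H/MP_K = w/r.
Here MP_H/MP_K = (2/3)·(K/H)/(1/3) = 2·(K/H). Setting this equal to 27/4 = 6.75 gives K = 3.375H.
Substituting into Q = 24: 2·H^(2/3)·(3.375H)^(1/3) = 24.
Solving, H = 8 and K = 27.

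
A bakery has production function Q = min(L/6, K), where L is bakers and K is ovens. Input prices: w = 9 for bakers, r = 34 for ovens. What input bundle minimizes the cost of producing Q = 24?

With a fixed-proportions technology, the cost-minimizing bundle uses no slack in either input: L/6 = K = Q.
So L = 6·24 = 144 and K = 24.

L* = 144, K* = 24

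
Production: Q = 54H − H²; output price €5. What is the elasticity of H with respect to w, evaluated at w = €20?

From P·MP_H = w with MP_H = 54 − 2H, labor demand is H(w) = (54 − w/5)/2.
dH/dw = −1/(10) = -0.1.
At w = 20, H = 25, so ε = (dH/dw)·(w/H) = (-0.1)·(20/25) = -0.08.

ε = -0.08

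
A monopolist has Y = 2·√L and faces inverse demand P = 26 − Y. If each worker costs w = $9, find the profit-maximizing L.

Marginal revenue from the inverse demand is MR = 26 − 2Y.
The marginal product is MP_L = L^(-1/2).
A monopolist hires until marginal revenue product equals the wage: MR·MP_L = w.
At L, Y = 2·√L. Substituting and solving: (26 − 4·√L)·L^(-1/2) = 9 gives L = 4.

L* = 4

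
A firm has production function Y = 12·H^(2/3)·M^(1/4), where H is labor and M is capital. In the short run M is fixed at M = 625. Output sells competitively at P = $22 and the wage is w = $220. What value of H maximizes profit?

With M = 625, MP_H = (2/3)·12·H^(-1/3)·625^(1/4) = 40·H^(-1/3).
Profit maximization for a price taker requires P·MP_H = w: 22·40·H^(-1/3) = 220.
So H^(-1/3) = 0.25, which gives H = 64.

H* = 64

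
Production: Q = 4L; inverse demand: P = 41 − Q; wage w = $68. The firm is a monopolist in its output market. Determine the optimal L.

Marginal revenue from the inverse demand is MR = 41 − 2Q.
The marginal product is MP_L = 4.
A monopolist hires until marginal revenue product equals the wage: MR·MP_L = w.
(41 − 8L)·4 = 68, so L = 3.

L* = 3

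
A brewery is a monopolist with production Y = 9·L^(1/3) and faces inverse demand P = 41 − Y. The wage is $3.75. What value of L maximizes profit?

Marginal revenue from the inverse demand is MR = 41 − 2Y.
The marginal product is MP_L = 3·L^(-2/3).
A monopolist hires until marginal revenue product equals the wage: MR·MP_L = w.
At L, Y = 9·L^(1/3). Substituting and solving: (41 − 18·L^(1/3))·3·L^(-2/3) = 3.75 gives L = 8.

L* = 8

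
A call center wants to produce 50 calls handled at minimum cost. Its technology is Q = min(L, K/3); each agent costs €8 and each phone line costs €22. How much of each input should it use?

With a fixed-proportions technology, the cost-minimizing bundle uses no slack in either input: L = K/3 = Q.
So L = 50 and K = 3·50 = 150.

L* = 50, K* = 150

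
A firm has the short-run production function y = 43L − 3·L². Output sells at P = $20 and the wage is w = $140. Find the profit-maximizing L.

L* = 6

The marginal product of L is MP_L = 43 − 6L.
A price-taking firm hires until the value of the marginal product equals the wage: P·MP_L = w, so 20·(43 − 6L) = 140.
Then 43 − 6L = 7, giving L = 6.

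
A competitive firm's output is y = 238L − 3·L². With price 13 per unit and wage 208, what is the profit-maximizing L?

The marginal product of L is MP_L = 238 − 6L.
A price-taking firm hires until the value of the marginal product equals the wage: P·MP_L = w, so 13·(238 − 6L) = 208.
Then 238 − 6L = 16, giving L = 37.

L* = 37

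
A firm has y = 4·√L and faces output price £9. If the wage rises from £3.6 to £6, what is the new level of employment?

From P·MP_L = w with MP_L = 2·L^(-1/2), the labor demand is L(w) = (18/w)^(2).
At w = 3.6: L = 25. At w = 6: L = 9.

L* = 9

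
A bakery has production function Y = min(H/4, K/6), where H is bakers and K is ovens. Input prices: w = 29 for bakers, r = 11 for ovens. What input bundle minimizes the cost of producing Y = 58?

H* = 232, K* = 348

With a fixed-proportions technology, the cost-minimizing bundle uses no slack in either input: H/4 = K/6 = Y.
So H = 4·58 = 232 and K = 6·58 = 348.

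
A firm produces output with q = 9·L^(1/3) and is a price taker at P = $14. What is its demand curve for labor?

L(w) = (42/w)^(3/2)

MP_L = (1/3)·9·L^(-2/3) = 3·L^(-2/3).
Setting P·MP_L = w: 42·L^(-2/3) = w.
Solving for L: L^(-2/3) = w/42, so L = (42/w)^(3/2).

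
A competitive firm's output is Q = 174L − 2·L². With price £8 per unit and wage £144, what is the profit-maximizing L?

The marginal product of L is MP_L = 174 − 4L.
A price-taking firm hires until the value of the marginal product equals the wage: P·MP_L = w, so 8·(174 − 4L) = 144.
Then 174 − 4L = 18, giving L = 39.

L* = 39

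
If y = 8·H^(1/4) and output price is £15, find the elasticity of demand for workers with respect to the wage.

ε = -4/3

MP_H = (1/4)·8·H^(-3/4), so P·MP_H = w gives 30·H^(-3/4) = w.
Solving, H(w) = (30/w)^(4/3). This is a constant-elasticity form: H ∝ w^(−4/3), so ε = −4/3.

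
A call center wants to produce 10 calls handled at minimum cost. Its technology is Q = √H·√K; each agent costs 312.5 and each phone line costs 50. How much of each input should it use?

H* = 4, K* = 25

Cost minimization requires the marginal rate of technical substitution to equal the input-price ratio: MP_H/MP_K = w/r.
Here MP_H/MP_K = (1/2)·(K/H)/(1/2) = (K/H). Setting this equal to 312.5/50 = 6.25 gives K = 6.25H.
Substituting into Q = 10: H^(1/2)·(6.25H)^(1/2) = 10.
Solving, H = 4 and K = 25.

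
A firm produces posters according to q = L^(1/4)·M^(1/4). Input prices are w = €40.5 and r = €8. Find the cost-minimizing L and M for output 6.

L* = 16, M* = 81

Cost minimization requires the marginal rate of technical substitution to equal the input-price ratio: MP_L/MP_M = w/r.
Here MP_L/MP_M = (1/4)·(M/L)/(1/4) = (M/L). Setting this equal to 40.5/8 = 5.0625 gives M = 5.0625L.
Substituting into q = 6: L^(1/4)·(5.0625L)^(1/4) = 6.
Solving, L = 16 and M = 81.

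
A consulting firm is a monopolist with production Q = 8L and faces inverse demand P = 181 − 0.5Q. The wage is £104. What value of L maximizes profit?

Marginal revenue from the inverse demand is MR = 181 − Q.
The marginal product is MP_L = 8.
A monopolist hires until marginal revenue product equals the wage: MR·MP_L = w.
(181 − 8L)·8 = 104, so L = 21.

L* = 21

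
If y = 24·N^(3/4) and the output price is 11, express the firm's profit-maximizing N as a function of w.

N(w) = (198/w)^(4)

MP_N = (3/4)·24·N^(-1/4) = 18·N^(-1/4).
Setting P·MP_N = w: 198·N^(-1/4) = w.
Solving for N: N^(-1/4) = w/198, so N = (198/w)^(4).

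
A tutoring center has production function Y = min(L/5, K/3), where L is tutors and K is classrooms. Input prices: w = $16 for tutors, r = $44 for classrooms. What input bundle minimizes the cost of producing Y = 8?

With a fixed-proportions technology, the cost-minimizing bundle uses no slack in either input: L/5 = K/3 = Y.
So L = 5·8 = 40 and K = 3·8 = 24.

L* = 40, K* = 24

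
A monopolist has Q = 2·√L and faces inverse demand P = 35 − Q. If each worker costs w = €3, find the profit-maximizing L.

Marginal revenue from the inverse demand is MR = 35 − 2Q.
The marginal product is MP_L = L^(-1/2).
A monopolist hires until marginal revenue product equals the wage: MR·MP_L = w.
At L, Q = 2·√L. Substituting and solving: (35 − 4·√L)·L^(-1/2) = 3 gives L = 25.

L* = 25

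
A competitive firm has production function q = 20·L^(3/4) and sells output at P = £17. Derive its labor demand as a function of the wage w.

MP_L = (3/4)·20·L^(-1/4) = 15·L^(-1/4).
Setting P·MP_L = w: 255·L^(-1/4) = w.
Solving for L: L^(-1/4) = w/255, so L = (255/w)^(4).

L(w) = (255/w)^(4)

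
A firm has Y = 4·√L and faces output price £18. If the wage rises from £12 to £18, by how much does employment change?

ΔL = -5

From P·MP_L = w with MP_L = 2·L^(-1/2), the labor demand is L(w) = (36/w)^(2).
At w = 12: L = 9. At w = 18: L = 4.
ΔL = 4 − 9 = -5.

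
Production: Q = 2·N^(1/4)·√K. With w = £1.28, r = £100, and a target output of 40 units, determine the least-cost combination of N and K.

N* = 625, K* = 16

Cost minimization requires the marginal rate of technical substitution to equal the input-price ratio: MP_N/MP_K = w/r.
Here MP_N/MP_K = (1/4)·(K/N)/(1/2) = 0.5·(K/N). Setting this equal to 1.28/100 = 0.0128 gives K = 0.0256N.
Substituting into Q = 40: 2·N^(1/4)·(0.0256N)^(1/2) = 40.
Solving, N = 625 and K = 16.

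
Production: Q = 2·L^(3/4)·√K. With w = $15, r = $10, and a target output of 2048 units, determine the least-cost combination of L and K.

L* = 256, K* = 256

Cost minimization requires the marginal rate of technical substitution to equal the input-price ratio: MP_L/MP_K = w/r.
Here MP_L/MP_K = (3/4)·(K/L)/(1/2) = 1.5·(K/L). Setting this equal to 15/10 = 1.5 gives K = L.
Substituting into Q = 2048: 2·L^(3/4)·(L)^(1/2) = 2048.
Solving, L = 256 and K = 256.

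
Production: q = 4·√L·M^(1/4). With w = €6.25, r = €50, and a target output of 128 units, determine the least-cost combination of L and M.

Cost minimization requires the marginal rate of technical substitution to equal the input-price ratio: MP_L/MP_M = w/r.
Here MP_L/MP_M = (1/2)·(M/L)/(1/4) = 2·(M/L). Setting this equal to 6.25/50 = 0.125 gives M = 0.0625L.
Substituting into q = 128: 4·L^(1/2)·(0.0625L)^(1/4) = 128.
Solving, L = 256 and M = 16.

L* = 256, M* = 16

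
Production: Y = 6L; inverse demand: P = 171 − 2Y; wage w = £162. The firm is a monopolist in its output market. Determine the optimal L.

Marginal revenue from the inverse demand is MR = 171 − 4Y.
The marginal product is MP_L = 6.
A monopolist hires until marginal revenue product equals the wage: MR·MP_L = w.
(171 − 24L)·6 = 162, so L = 6.

L* = 6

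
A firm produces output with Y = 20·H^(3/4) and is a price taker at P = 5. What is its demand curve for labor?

H(w) = (75/w)^(4)

MP_H = (3/4)·20·H^(-1/4) = 15·H^(-1/4).
Setting P·MP_H = w: 75·H^(-1/4) = w.
Solving for H: H^(-1/4) = w/75, so H = (75/w)^(4).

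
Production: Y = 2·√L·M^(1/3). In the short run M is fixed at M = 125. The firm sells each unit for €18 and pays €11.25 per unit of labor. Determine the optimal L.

L* = 64

With M = 125, MP_L = (1/2)·2·L^(-1/2)·125^(1/3) = 5·L^(-1/2).
Profit maximization for a price taker requires P·MP_L = w: 18·5·L^(-1/2) = 11.25.
So L^(-1/2) = 0.125, which gives L = 64.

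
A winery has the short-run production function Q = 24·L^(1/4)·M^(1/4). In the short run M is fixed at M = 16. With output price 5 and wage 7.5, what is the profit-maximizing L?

With M = 16, MP_L = (1/4)·24·L^(-3/4)·16^(1/4) = 12·L^(-3/4).
Profit maximization for a price taker requires P·MP_L = w: 5·12·L^(-3/4) = 7.5.
So L^(-3/4) = 0.125, which gives L = 16.

L* = 16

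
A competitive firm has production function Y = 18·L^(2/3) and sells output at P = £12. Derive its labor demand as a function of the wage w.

MP_L = (2/3)·18·L^(-1/3) = 12·L^(-1/3).
Setting P·MP_L = w: 144·L^(-1/3) = w.
Solving for L: L^(-1/3) = w/144, so L = (144/w)^(3).

L(w) = 2985984/w³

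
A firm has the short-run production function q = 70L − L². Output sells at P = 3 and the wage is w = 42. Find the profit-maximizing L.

The marginal product of L is MP_L = 70 − 2L.
A price-taking firm hires until the value of the marginal product equals the wage: P·MP_L = w, so 3·(70 − 2L) = 42.
Then 70 − 2L = 14, giving L = 28.

L* = 28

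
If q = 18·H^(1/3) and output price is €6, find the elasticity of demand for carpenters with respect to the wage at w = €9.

ε = -1.5

MP_H = (1/3)·18·H^(-2/3), so P·MP_H = w gives 36·H^(-2/3) = w.
Solving, H(w) = (36/w)^(3/2). This is a constant-elasticity form: H ∝ w^(−3/2), so ε = −3/2.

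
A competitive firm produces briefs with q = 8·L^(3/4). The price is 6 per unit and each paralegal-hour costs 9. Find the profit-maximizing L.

L* = 256

MP_L = (3/4)·8·L^(-1/4) = 6·L^(-1/4).
Profit maximization for a price taker requires P·MP_L = w: 6·6·L^(-1/4) = 9.
So L^(-1/4) = 0.25, which gives L = 256.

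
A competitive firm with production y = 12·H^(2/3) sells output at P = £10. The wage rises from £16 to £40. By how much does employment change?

From P·MP_H = w with MP_H = 8·H^(-1/3), the labor demand is H(w) = (80/w)^(3).
At w = 16: H = 125. At w = 40: H = 8.
ΔH = 8 − 125 = -117.

ΔH = -117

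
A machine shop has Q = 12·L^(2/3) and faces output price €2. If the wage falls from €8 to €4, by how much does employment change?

ΔL = 56

From P·MP_L = w with MP_L = 8·L^(-1/3), the labor demand is L(w) = (16/w)^(3).
At w = 8: L = 8. At w = 4: L = 64.
ΔL = 64 − 8 = 56.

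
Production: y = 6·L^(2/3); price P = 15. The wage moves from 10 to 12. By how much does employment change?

ΔL = -91

From P·MP_L = w with MP_L = 4·L^(-1/3), the labor demand is L(w) = (60/w)^(3).
At w = 10: L = 216. At w = 12: L = 125.
ΔL = 125 − 216 = -91.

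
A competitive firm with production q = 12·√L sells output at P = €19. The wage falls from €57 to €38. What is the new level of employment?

L* = 9

From P·MP_L = w with MP_L = 6·L^(-1/2), the labor demand is L(w) = (114/w)^(2).
At w = 57: L = 4. At w = 38: L = 9.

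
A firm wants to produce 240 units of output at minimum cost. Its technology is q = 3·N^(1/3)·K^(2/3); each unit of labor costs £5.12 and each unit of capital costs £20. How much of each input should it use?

Cost minimization requires the marginal rate of technical substitution to equal the input-price ratio: MP_N/MP_K = w/r.
Here MP_N/MP_K = (1/3)·(K/N)/(2/3) = 0.5·(K/N). Setting this equal to 5.12/20 = 0.256 gives K = 0.512N.
Substituting into q = 240: 3·N^(1/3)·(0.512N)^(2/3) = 240.
Solving, N = 125 and K = 64.

N* = 125, K* = 64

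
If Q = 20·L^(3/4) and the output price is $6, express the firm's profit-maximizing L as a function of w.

MP_L = (3/4)·20·L^(-1/4) = 15·L^(-1/4).
Setting P·MP_L = w: 90·L^(-1/4) = w.
Solving for L: L^(-1/4) = w/90, so L = (90/w)^(4).

L(w) = (90/w)^(4)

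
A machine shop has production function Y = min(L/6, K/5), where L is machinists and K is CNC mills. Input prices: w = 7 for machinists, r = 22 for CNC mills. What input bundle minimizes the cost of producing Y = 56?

L* = 336, K* = 280

With a fixed-proportions technology, the cost-minimizing bundle uses no slack in either input: L/6 = K/5 = Y.
So L = 6·56 = 336 and K = 5·56 = 280.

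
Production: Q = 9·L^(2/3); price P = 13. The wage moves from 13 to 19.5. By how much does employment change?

ΔL = -152

From P·MP_L = w with MP_L = 6·L^(-1/3), the labor demand is L(w) = (78/w)^(3).
At w = 13: L = 216. At w = 19.5: L = 64.
ΔL = 64 − 216 = -152.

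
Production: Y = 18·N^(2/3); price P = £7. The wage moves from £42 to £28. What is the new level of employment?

From P·MP_N = w with MP_N = 12·N^(-1/3), the labor demand is N(w) = (84/w)^(3).
At w = 42: N = 8. At w = 28: N = 27.

N* = 27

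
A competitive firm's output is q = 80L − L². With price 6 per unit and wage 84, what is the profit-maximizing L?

The marginal product of L is MP_L = 80 − 2L.
A price-taking firm hires until the value of the marginal product equals the wage: P·MP_L = w, so 6·(80 − 2L) = 84.
Then 80 − 2L = 14, giving L = 33.

L* = 33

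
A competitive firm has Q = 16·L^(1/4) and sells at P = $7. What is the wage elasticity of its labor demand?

MP_L = (1/4)·16·L^(-3/4), so P·MP_L = w gives 28·L^(-3/4) = w.
Solving, L(w) = (28/w)^(4/3). This is a constant-elasticity form: L ∝ w^(−4/3), so ε = −4/3.

ε = -4/3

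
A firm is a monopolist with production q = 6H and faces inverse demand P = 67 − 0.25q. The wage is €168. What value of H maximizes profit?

Marginal revenue from the inverse demand is MR = 67 − 0.5q.
The marginal product is MP_H = 6.
A monopolist hires until marginal revenue product equals the wage: MR·MP_H = w.
(67 − 3H)·6 = 168, so H = 13.

H* = 13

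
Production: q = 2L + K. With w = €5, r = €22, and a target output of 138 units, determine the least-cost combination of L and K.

The inputs are perfect substitutes, so the firm uses whichever has the lower cost per unit of output.
Cost per unit of output via L is 2.5; via K it is 22. L is cheaper.
Producing q = 138 with L alone: L = 69, K = 0.

L* = 69, K* = 0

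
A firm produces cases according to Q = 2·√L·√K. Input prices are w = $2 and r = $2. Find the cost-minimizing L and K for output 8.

L* = 4, K* = 4

Cost minimization requires the marginal rate of technical substitution to equal the input-price ratio: MP_L/MP_K = w/r.
Here MP_L/MP_K = (1/2)·(K/L)/(1/2) = (K/L). Setting this equal to 2/2 = 1 gives K = L.
Substituting into Q = 8: 2·L^(1/2)·(L)^(1/2) = 8.
Solving, L = 4 and K = 4.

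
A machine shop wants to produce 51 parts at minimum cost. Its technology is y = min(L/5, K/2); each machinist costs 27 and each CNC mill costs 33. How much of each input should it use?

With a fixed-proportions technology, the cost-minimizing bundle uses no slack in either input: L/5 = K/2 = y.
So L = 5·51 = 255 and K = 2·51 = 102.

L* = 255, K* = 102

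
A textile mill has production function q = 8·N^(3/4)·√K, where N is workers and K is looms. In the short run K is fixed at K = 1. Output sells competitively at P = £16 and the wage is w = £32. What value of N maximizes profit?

N* = 81

With K = 1, MP_N = (3/4)·8·N^(-1/4)·1^(1/2) = 6·N^(-1/4).
Profit maximization for a price taker requires P·MP_N = w: 16·6·N^(-1/4) = 32.
So N^(-1/4) = 1/3, which gives N = 81.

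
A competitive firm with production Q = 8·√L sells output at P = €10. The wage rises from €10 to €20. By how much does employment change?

ΔL = -12

From P·MP_L = w with MP_L = 4·L^(-1/2), the labor demand is L(w) = (40/w)^(2).
At w = 10: L = 16. At w = 20: L = 4.
ΔL = 4 − 16 = -12.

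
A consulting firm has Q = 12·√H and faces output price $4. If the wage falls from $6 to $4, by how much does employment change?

From P·MP_H = w with MP_H = 6·H^(-1/2), the labor demand is H(w) = (24/w)^(2).
At w = 6: H = 16. At w = 4: H = 36.
ΔH = 36 − 16 = 20.

ΔH = 20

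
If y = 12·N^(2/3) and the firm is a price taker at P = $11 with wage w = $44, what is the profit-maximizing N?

MP_N = (2/3)·12·N^(-1/3) = 8·N^(-1/3).
Profit maximization for a price taker requires P·MP_N = w: 11·8·N^(-1/3) = 44.
So N^(-1/3) = 0.5, which gives N = 8.

N* = 8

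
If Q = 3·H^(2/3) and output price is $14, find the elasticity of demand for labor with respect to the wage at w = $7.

ε = -3

MP_H = (2/3)·3·H^(-1/3), so P·MP_H = w gives 28·H^(-1/3) = w.
Solving, H(w) = (28/w)^(3). This is a constant-elasticity form: H ∝ w^(−3), so ε = −3.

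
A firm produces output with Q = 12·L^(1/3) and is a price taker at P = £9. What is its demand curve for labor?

MP_L = (1/3)·12·L^(-2/3) = 4·L^(-2/3).
Setting P·MP_L = w: 36·L^(-2/3) = w.
Solving for L: L^(-2/3) = w/36, so L = (36/w)^(3/2).

L(w) = (36/w)^(3/2)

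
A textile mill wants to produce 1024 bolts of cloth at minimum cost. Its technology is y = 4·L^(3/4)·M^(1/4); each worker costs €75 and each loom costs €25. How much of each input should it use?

Cost minimization requires the marginal rate of technical substitution to equal the input-price ratio: MP_L/MP_M = w/r.
Here MP_L/MP_M = (3/4)·(M/L)/(1/4) = 3·(M/L). Setting this equal to 75/25 = 3 gives M = L.
Substituting into y = 1024: 4·L^(3/4)·(L)^(1/4) = 1024.
Solving, L = 256 and M = 256.

L* = 256, M* = 256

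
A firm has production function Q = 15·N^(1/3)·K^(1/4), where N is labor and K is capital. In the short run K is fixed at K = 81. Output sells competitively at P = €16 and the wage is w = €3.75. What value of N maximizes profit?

With K = 81, MP_N = (1/3)·15·N^(-2/3)·81^(1/4) = 15·N^(-2/3).
Profit maximization for a price taker requires P·MP_N = w: 16·15·N^(-2/3) = 3.75.
So N^(-2/3) = 0.015625, which gives N = 512.

N* = 512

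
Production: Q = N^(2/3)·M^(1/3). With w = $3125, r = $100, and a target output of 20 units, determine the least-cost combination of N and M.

Cost minimization requires the marginal rate of technical substitution to equal the input-price ratio: MP_N/MP_M = w/r.
Here MP_N/MP_M = (2/3)·(M/N)/(1/3) = 2·(M/N). Setting this equal to 3125/100 = 31.25 gives M = 15.625N.
Substituting into Q = 20: N^(2/3)·(15.625N)^(1/3) = 20.
Solving, N = 8 and M = 125.

N* = 8, M* = 125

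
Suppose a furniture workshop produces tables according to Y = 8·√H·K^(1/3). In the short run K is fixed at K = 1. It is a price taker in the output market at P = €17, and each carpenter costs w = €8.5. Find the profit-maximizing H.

H* = 64

With K = 1, MP_H = (1/2)·8·H^(-1/2)·1^(1/3) = 4·H^(-1/2).
Profit maximization for a price taker requires P·MP_H = w: 17·4·H^(-1/2) = 8.5.
So H^(-1/2) = 0.125, which gives H = 64.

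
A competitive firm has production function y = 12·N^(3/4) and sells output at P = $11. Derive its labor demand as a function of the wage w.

N(w) = (99/w)^(4)

MP_N = (3/4)·12·N^(-1/4) = 9·N^(-1/4).
Setting P·MP_N = w: 99·N^(-1/4) = w.
Solving for N: N^(-1/4) = w/99, so N = (99/w)^(4).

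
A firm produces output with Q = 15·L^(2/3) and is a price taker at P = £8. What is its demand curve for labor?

L(w) = 512000/w³

MP_L = (2/3)·15·L^(-1/3) = 10·L^(-1/3).
Setting P·MP_L = w: 80·L^(-1/3) = w.
Solving for L: L^(-1/3) = w/80, so L = (80/w)^(3).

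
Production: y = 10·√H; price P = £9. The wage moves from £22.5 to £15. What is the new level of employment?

From P·MP_H = w with MP_H = 5·H^(-1/2), the labor demand is H(w) = (45/w)^(2).
At w = 22.5: H = 4. At w = 15: H = 9.

H* = 9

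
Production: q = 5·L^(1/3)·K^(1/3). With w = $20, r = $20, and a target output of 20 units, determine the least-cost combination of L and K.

L* = 8, K* = 8

Cost minimization requires the marginal rate of technical substitution to equal the input-price ratio: MP_L/MP_K = w/r.
Here MP_L/MP_K = (1/3)·(K/L)/(1/3) = (K/L). Setting this equal to 20/20 = 1 gives K = L.
Substituting into q = 20: 5·L^(1/3)·(L)^(1/3) = 20.
Solving, L = 8 and K = 8.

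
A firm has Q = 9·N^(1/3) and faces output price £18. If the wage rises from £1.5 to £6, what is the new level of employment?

From P·MP_N = w with MP_N = 3·N^(-2/3), the labor demand is N(w) = (54/w)^(3/2).
At w = 1.5: N = 216. At w = 6: N = 27.

N* = 27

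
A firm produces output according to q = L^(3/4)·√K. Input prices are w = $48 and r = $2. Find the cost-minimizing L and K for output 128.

L* = 16, K* = 256

Cost minimization requires the marginal rate of technical substitution to equal the input-price ratio: MP_L/MP_K = w/r.
Here MP_L/MP_K = (3/4)·(K/L)/(1/2) = 1.5·(K/L). Setting this equal to 48/2 = 24 gives K = 16L.
Substituting into q = 128: L^(3/4)·(16L)^(1/2) = 128.
Solving, L = 16 and K = 256.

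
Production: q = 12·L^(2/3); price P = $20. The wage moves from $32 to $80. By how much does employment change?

ΔL = -117

From P·MP_L = w with MP_L = 8·L^(-1/3), the labor demand is L(w) = (160/w)^(3).
At w = 32: L = 125. At w = 80: L = 8.
ΔL = 8 − 125 = -117.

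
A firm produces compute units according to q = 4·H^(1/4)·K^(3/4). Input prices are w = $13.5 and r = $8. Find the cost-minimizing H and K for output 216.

H* = 16, K* = 81

Cost minimization requires the marginal rate of technical substitution to equal the input-price ratio: MP_H/MP_K = w/r.
Here MP_H/MP_K = (1/4)·(K/H)/(3/4) = (1/3)·(K/H). Setting this equal to 13.5/8 = 1.6875 gives K = 5.0625H.
Substituting into q = 216: 4·H^(1/4)·(5.0625H)^(3/4) = 216.
Solving, H = 16 and K = 81.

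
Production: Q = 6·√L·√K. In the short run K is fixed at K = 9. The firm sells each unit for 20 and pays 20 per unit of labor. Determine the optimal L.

L* = 81

With K = 9, MP_L = (1/2)·6·L^(-1/2)·9^(1/2) = 9·L^(-1/2).
Profit maximization for a price taker requires P·MP_L = w: 20·9·L^(-1/2) = 20.
So L^(-1/2) = 1/9, which gives L = 81.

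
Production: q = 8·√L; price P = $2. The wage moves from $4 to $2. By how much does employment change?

ΔL = 12

From P·MP_L = w with MP_L = 4·L^(-1/2), the labor demand is L(w) = (8/w)^(2).
At w = 4: L = 4. At w = 2: L = 16.
ΔL = 16 − 4 = 12.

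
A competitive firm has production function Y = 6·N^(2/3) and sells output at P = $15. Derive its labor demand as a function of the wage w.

N(w) = 216000/w³

MP_N = (2/3)·6·N^(-1/3) = 4·N^(-1/3).
Setting P·MP_N = w: 60·N^(-1/3) = w.
Solving for N: N^(-1/3) = w/60, so N = (60/w)^(3).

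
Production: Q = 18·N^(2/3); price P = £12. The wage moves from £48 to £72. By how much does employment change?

From P·MP_N = w with MP_N = 12·N^(-1/3), the labor demand is N(w) = (144/w)^(3).
At w = 48: N = 27. At w = 72: N = 8.
ΔN = 8 − 27 = -19.

ΔN = -19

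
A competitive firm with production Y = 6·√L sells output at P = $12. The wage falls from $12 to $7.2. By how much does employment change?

ΔL = 16

From P·MP_L = w with MP_L = 3·L^(-1/2), the labor demand is L(w) = (36/w)^(2).
At w = 12: L = 9. At w = 7.2: L = 25.
ΔL = 25 − 9 = 16.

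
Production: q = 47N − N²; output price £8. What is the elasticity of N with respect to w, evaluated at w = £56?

From P·MP_N = w with MP_N = 47 − 2N, labor demand is N(w) = (47 − w/8)/2.
dN/dw = −1/(16) = -0.0625.
At w = 56, N = 20, so ε = (dN/dw)·(w/N) = (-0.0625)·(56/20) = -0.175.

ε = -0.175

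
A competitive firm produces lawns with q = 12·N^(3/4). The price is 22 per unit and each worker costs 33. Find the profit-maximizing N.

MP_N = (3/4)·12·N^(-1/4) = 9·N^(-1/4).
Profit maximization for a price taker requires P·MP_N = w: 22·9·N^(-1/4) = 33.
So N^(-1/4) = 1/6, which gives N = 1296.

N* = 1296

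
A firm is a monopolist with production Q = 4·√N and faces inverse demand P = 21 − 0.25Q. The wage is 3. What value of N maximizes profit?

Marginal revenue from the inverse demand is MR = 21 − 0.5Q.
The marginal product is MP_N = 2·N^(-1/2).
A monopolist hires until marginal revenue product equals the wage: MR·MP_N = w.
At N, Q = 4·√N. Substituting and solving: (21 − 2·√N)·2·N^(-1/2) = 3 gives N = 36.

N* = 36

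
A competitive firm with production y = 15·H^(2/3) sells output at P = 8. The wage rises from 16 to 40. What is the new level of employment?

From P·MP_H = w with MP_H = 10·H^(-1/3), the labor demand is H(w) = (80/w)^(3).
At w = 16: H = 125. At w = 40: H = 8.

H* = 8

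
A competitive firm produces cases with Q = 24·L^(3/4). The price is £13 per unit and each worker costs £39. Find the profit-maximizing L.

L* = 1296

MP_L = (3/4)·24·L^(-1/4) = 18·L^(-1/4).
Profit maximization for a price taker requires P·MP_L = w: 13·18·L^(-1/4) = 39.
So L^(-1/4) = 1/6, which gives L = 1296.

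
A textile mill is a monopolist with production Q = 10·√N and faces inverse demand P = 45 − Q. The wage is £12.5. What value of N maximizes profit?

Marginal revenue from the inverse demand is MR = 45 − 2Q.
The marginal product is MP_N = 5·N^(-1/2).
A monopolist hires until marginal revenue product equals the wage: MR·MP_N = w.
At N, Q = 10·√N. Substituting and solving: (45 − 20·√N)·5·N^(-1/2) = 12.5 gives N = 4.

N* = 4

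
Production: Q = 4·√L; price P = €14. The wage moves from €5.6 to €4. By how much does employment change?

ΔL = 24

From P·MP_L = w with MP_L = 2·L^(-1/2), the labor demand is L(w) = (28/w)^(2).
At w = 5.6: L = 25. At w = 4: L = 49.
ΔL = 49 − 25 = 24.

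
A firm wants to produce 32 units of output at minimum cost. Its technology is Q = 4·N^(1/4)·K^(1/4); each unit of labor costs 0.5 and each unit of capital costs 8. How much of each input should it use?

N* = 256, K* = 16

Cost minimization requires the marginal rate of technical substitution to equal the input-price ratio: MP_N/MP_K = w/r.
Here MP_N/MP_K = (1/4)·(K/N)/(1/4) = (K/N). Setting this equal to 0.5/8 = 0.0625 gives K = 0.0625N.
Substituting into Q = 32: 4·N^(1/4)·(0.0625N)^(1/4) = 32.
Solving, N = 256 and K = 16.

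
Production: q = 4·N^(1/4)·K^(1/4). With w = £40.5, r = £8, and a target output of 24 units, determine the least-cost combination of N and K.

Cost minimization requires the marginal rate of technical substitution to equal the input-price ratio: MP_N/MP_K = w/r.
Here MP_N/MP_K = (1/4)·(K/N)/(1/4) = (K/N). Setting this equal to 40.5/8 = 5.0625 gives K = 5.0625N.
Substituting into q = 24: 4·N^(1/4)·(5.0625N)^(1/4) = 24.
Solving, N = 16 and K = 81.

N* = 16, K* = 81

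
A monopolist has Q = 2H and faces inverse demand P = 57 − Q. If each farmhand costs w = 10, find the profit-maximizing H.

Marginal revenue from the inverse demand is MR = 57 − 2Q.
The marginal product is MP_H = 2.
A monopolist hires until marginal revenue product equals the wage: MR·MP_H = w.
(57 − 4H)·2 = 10, so H = 13.

H* = 13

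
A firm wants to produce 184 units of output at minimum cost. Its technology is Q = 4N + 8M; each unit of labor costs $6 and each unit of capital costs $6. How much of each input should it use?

N* = 0, M* = 23

The inputs are perfect substitutes, so the firm uses whichever has the lower cost per unit of output.
Cost per unit of output via N is w/4 = 1.5; via M it is r/8 = 0.75. M is cheaper.
Producing Q = 184 with M alone: N = 0, M = 23.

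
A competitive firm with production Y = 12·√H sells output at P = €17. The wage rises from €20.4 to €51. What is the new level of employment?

From P·MP_H = w with MP_H = 6·H^(-1/2), the labor demand is H(w) = (102/w)^(2).
At w = 20.4: H = 25. At w = 51: H = 4.

H* = 4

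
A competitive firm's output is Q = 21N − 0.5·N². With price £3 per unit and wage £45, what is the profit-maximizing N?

The marginal product of N is MP_N = 21 − N.
A price-taking firm hires until the value of the marginal product equals the wage: P·MP_N = w, so 3·(21 − N) = 45.
Then 21 − N = 15, giving N = 6.

N* = 6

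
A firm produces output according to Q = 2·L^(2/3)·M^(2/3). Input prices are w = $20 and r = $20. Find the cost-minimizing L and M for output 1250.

L* = 125, M* = 125

Cost minimization requires the marginal rate of technical substitution to equal the input-price ratio: MP_L/MP_M = w/r.
Here MP_L/MP_M = (2/3)·(M/L)/(2/3) = (M/L). Setting this equal to 20/20 = 1 gives M = L.
Substituting into Q = 1250: 2·L^(2/3)·(L)^(2/3) = 1250.
Solving, L = 125 and M = 125.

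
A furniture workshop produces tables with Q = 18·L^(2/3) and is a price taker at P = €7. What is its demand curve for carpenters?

MP_L = (2/3)·18·L^(-1/3) = 12·L^(-1/3).
Setting P·MP_L = w: 84·L^(-1/3) = w.
Solving for L: L^(-1/3) = w/84, so L = (84/w)^(3).

L(w) = 592704/w³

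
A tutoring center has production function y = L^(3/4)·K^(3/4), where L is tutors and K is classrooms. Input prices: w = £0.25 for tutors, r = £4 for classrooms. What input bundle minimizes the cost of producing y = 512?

Cost minimization requires the marginal rate of technical substitution to equal the input-price ratio: MP_L/MP_K = w/r.
Here MP_L/MP_K = (3/4)·(K/L)/(3/4) = (K/L). Setting this equal to 0.25/4 = 0.0625 gives K = 0.0625L.
Substituting into y = 512: L^(3/4)·(0.0625L)^(3/4) = 512.
Solving, L = 256 and K = 16.

L* = 256, K* = 16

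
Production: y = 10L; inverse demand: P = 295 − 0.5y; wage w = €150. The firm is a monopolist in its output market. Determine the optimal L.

L* = 28

Marginal revenue from the inverse demand is MR = 295 − y.
The marginal product is MP_L = 10.
A monopolist hires until marginal revenue product equals the wage: MR·MP_L = w.
(295 − 10L)·10 = 150, so L = 28.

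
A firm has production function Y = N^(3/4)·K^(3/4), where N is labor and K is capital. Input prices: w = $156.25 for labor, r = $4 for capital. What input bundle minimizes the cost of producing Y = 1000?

Cost minimization requires the marginal rate of technical substitution to equal the input-price ratio: MP_N/MP_K = w/r.
Here MP_N/MP_K = (3/4)·(K/N)/(3/4) = (K/N). Setting this equal to 156.25/4 = 39.0625 gives K = 39.0625N.
Substituting into Y = 1000: N^(3/4)·(39.0625N)^(3/4) = 1000.
Solving, N = 16 and K = 625.

N* = 16, K* = 625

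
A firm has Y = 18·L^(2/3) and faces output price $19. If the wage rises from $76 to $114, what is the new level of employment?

L* = 8

From P·MP_L = w with MP_L = 12·L^(-1/3), the labor demand is L(w) = (228/w)^(3).
At w = 76: L = 27. At w = 114: L = 8.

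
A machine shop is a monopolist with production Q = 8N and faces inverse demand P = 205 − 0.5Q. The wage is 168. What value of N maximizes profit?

Marginal revenue from the inverse demand is MR = 205 − Q.
The marginal product is MP_N = 8.
A monopolist hires until marginal revenue product equals the wage: MR·MP_N = w.
(205 − 8N)·8 = 168, so N = 23.

N* = 23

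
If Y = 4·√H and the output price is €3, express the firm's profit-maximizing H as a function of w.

MP_H = (1/2)·4·H^(-1/2) = 2·H^(-1/2).
Setting P·MP_H = w: 6·H^(-1/2) = w.
Solving for H: H^(-1/2) = w/6, so H = (6/w)^(2).

H(w) = 36/w²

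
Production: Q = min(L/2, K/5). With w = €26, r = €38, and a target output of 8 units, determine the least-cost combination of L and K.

L* = 16, K* = 40

With a fixed-proportions technology, the cost-minimizing bundle uses no slack in either input: L/2 = K/5 = Q.
So L = 2·8 = 16 and K = 5·8 = 40.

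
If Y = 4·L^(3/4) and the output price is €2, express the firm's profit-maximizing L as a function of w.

L(w) = 1296/w^(4)

MP_L = (3/4)·4·L^(-1/4) = 3·L^(-1/4).
Setting P·MP_L = w: 6·L^(-1/4) = w.
Solving for L: L^(-1/4) = w/6, so L = (6/w)^(4).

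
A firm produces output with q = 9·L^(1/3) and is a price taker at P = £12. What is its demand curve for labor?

L(w) = (36/w)^(3/2)

MP_L = (1/3)·9·L^(-2/3) = 3·L^(-2/3).
Setting P·MP_L = w: 36·L^(-2/3) = w.
Solving for L: L^(-2/3) = w/36, so L = (36/w)^(3/2).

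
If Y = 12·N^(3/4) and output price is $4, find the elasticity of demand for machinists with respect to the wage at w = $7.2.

ε = -4

MP_N = (3/4)·12·N^(-1/4), so P·MP_N = w gives 36·N^(-1/4) = w.
Solving, N(w) = (36/w)^(4). This is a constant-elasticity form: N ∝ w^(−4), so ε = −4.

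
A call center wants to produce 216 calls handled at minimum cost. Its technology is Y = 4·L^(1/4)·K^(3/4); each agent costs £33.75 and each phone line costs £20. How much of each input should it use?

Cost minimization requires the marginal rate of technical substitution to equal the input-price ratio: MP_L/MP_K = w/r.
Here MP_L/MP_K = (1/4)·(K/L)/(3/4) = (1/3)·(K/L). Setting this equal to 33.75/20 = 1.6875 gives K = 5.0625L.
Substituting into Y = 216: 4·L^(1/4)·(5.0625L)^(3/4) = 216.
Solving, L = 16 and K = 81.

L* = 16, K* = 81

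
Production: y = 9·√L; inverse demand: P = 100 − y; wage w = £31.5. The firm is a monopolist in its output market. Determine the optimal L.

Marginal revenue from the inverse demand is MR = 100 − 2y.
The marginal product is MP_L = 4.5·L^(-1/2).
A monopolist hires until marginal revenue product equals the wage: MR·MP_L = w.
At L, y = 9·√L. Substituting and solving: (100 − 18·√L)·4.5·L^(-1/2) = 31.5 gives L = 16.

L* = 16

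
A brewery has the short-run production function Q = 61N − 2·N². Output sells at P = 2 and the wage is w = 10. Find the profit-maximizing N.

N* = 14

The marginal product of N is MP_N = 61 − 4N.
A price-taking firm hires until the value of the marginal product equals the wage: P·MP_N = w, so 2·(61 − 4N) = 10.
Then 61 − 4N = 5, giving N = 14.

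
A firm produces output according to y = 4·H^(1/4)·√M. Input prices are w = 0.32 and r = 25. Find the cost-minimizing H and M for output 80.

H* = 625, M* = 16

Cost minimization requires the marginal rate of technical substitution to equal the input-price ratio: MP_H/MP_M = w/r.
Here MP_H/MP_M = (1/4)·(M/H)/(1/2) = 0.5·(M/H). Setting this equal to 0.32/25 = 0.0128 gives M = 0.0256H.
Substituting into y = 80: 4·H^(1/4)·(0.0256H)^(1/2) = 80.
Solving, H = 625 and M = 16.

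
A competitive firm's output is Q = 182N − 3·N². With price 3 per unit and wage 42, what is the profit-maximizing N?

N* = 28

The marginal product of N is MP_N = 182 − 6N.
A price-taking firm hires until the value of the marginal product equals the wage: P·MP_N = w, so 3·(182 − 6N) = 42.
Then 182 − 6N = 14, giving N = 28.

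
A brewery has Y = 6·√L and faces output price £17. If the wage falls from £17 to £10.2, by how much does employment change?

From P·MP_L = w with MP_L = 3·L^(-1/2), the labor demand is L(w) = (51/w)^(2).
At w = 17: L = 9. At w = 10.2: L = 25.
ΔL = 25 − 9 = 16.

ΔL = 16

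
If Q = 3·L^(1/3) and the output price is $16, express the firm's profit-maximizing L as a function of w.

MP_L = (1/3)·3·L^(-2/3) = L^(-2/3).
Setting P·MP_L = w: 16·L^(-2/3) = w.
Solving for L: L^(-2/3) = w/16, so L = (16/w)^(3/2).

L(w) = (16/w)^(3/2)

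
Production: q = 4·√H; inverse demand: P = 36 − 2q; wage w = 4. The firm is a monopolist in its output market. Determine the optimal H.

H* = 4

Marginal revenue from the inverse demand is MR = 36 − 4q.
The marginal product is MP_H = 2·H^(-1/2).
A monopolist hires until marginal revenue product equals the wage: MR·MP_H = w.
At H, q = 4·√H. Substituting and solving: (36 − 16·√H)·2·H^(-1/2) = 4 gives H = 4.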